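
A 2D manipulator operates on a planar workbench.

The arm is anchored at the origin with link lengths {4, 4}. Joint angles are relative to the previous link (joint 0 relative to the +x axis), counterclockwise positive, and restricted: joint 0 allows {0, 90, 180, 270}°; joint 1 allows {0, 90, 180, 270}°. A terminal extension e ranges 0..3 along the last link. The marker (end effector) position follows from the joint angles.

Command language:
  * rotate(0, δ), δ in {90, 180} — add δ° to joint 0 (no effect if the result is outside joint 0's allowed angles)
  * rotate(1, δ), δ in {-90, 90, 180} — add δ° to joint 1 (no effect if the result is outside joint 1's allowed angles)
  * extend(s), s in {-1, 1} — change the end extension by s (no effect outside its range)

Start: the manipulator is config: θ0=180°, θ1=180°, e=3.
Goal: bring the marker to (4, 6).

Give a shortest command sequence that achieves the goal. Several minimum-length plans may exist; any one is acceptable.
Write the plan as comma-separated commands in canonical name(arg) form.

rotate(0, 180), extend(-1), rotate(1, -90)

start: config: θ0=180°, θ1=180°, e=3
step 1 (rotate(0, 180)): config: θ0=0°, θ1=180°, e=3
step 2 (extend(-1)): config: θ0=0°, θ1=180°, e=2
step 3 (rotate(1, -90)): config: θ0=0°, θ1=90°, e=2
no 2-step plan works, so 3 is optimal.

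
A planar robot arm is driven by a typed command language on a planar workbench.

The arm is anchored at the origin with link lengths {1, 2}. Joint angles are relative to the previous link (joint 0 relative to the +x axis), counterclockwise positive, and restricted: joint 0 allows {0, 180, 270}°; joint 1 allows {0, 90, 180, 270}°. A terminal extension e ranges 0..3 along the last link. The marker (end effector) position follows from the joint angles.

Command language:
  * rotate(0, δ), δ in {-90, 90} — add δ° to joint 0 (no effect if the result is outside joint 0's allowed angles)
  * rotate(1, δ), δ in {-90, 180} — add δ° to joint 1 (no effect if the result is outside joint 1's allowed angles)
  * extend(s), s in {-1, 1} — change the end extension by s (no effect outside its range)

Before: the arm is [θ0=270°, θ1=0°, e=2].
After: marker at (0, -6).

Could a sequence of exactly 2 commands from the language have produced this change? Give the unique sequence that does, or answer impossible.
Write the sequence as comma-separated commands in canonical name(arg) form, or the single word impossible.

t0: [θ0=270°, θ1=0°, e=2]
step 1 (extend(1)): [θ0=270°, θ1=0°, e=3]
step 2 (extend(1)): [θ0=270°, θ1=0°, e=3]
all 36 alternatives checked — unique.

extend(1), extend(1)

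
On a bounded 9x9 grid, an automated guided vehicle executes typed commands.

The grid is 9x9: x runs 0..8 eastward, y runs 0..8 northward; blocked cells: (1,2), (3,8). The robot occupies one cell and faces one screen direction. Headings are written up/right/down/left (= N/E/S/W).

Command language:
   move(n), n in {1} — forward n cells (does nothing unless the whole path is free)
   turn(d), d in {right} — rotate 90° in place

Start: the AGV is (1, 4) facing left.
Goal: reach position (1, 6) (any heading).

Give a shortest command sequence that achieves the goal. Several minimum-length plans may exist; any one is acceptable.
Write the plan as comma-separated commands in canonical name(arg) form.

t0: (1, 4) facing left
step 1 (turn(right)): (1, 4) facing up
step 2 (move(1)): (1, 5) facing up
step 3 (move(1)): (1, 6) facing up
nothing shorter than 3 reaches the goal.

turn(right), move(1), move(1)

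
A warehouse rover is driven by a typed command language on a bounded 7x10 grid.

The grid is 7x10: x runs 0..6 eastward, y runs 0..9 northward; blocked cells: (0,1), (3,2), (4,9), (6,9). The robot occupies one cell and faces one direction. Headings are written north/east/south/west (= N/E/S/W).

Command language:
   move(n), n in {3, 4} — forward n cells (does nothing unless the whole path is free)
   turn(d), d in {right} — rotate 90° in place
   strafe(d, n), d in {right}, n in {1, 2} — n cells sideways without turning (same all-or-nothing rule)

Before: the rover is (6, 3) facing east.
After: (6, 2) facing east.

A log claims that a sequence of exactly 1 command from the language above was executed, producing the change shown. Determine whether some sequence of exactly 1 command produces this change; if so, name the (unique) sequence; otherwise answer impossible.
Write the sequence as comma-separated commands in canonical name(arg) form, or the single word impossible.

key: heading stays E — the single command does not turn
start: (6, 3) facing east
step 1 (strafe(right, 1)): (6, 2) facing east
uniquely the one of 5 1-step routes that fits.

strafe(right, 1)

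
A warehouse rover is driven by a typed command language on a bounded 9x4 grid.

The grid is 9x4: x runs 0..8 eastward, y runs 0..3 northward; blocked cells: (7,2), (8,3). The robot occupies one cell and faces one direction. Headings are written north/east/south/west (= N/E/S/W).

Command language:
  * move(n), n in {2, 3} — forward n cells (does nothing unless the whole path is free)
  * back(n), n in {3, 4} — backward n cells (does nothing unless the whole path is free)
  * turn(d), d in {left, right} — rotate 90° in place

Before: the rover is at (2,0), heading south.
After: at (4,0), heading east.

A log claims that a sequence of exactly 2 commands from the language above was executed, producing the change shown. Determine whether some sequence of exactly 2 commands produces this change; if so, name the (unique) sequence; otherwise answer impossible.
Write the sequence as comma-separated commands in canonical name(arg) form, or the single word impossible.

turn(left), move(2)

key: running move(2) before turn(left) would end elsewhere — order is forced
start: at (2,0), heading south
[1] after turn(left): at (2,0), heading east
[2] after move(2): at (4,0), heading east
no rival 2-sequence matches.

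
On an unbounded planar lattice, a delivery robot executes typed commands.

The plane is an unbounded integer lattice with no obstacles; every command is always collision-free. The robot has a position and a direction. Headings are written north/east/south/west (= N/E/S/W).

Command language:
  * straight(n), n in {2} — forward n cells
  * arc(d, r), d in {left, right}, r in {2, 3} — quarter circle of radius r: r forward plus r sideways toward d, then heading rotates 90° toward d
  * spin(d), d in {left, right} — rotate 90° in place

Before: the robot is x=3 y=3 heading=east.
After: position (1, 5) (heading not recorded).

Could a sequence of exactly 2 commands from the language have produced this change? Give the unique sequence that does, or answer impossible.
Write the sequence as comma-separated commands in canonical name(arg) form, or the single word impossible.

key: order matters: swapping spin(left) and arc(left, 2) lands elsewhere
initial: x=3 y=3 heading=east
t=1 spin(left) ⇒ x=3 y=3 heading=north
t=2 arc(left, 2) ⇒ x=1 y=5 heading=west
no other 2-command option fits: unique.

spin(left), arc(left, 2)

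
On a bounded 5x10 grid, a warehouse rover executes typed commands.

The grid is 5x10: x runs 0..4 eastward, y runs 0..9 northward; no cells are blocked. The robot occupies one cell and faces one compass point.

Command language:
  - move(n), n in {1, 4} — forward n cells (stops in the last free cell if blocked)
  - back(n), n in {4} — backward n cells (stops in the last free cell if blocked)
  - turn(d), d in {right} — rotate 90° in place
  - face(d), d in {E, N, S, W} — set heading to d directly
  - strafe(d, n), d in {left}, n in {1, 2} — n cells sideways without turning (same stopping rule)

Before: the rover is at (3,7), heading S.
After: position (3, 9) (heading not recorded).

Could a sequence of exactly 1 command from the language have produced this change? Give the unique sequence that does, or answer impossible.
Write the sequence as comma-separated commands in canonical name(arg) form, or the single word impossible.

key: back(4) runs into the grid edge before its full distance
start: at (3,7), heading S
t=1 back(4) ⇒ at (3,9), heading S
all 10 alternatives checked — unique.

back(4)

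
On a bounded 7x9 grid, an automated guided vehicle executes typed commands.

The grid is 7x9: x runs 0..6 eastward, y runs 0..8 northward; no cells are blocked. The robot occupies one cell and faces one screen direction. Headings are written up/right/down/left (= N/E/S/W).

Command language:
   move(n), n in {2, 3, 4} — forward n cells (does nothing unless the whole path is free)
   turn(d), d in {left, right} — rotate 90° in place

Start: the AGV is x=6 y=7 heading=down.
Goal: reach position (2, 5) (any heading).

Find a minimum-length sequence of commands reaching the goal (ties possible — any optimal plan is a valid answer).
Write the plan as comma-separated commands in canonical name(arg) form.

move(2), turn(right), move(4)

initial: x=6 y=7 heading=down
step 1 (move(2)): x=6 y=5 heading=down
step 2 (turn(right)): x=6 y=5 heading=left
step 3 (move(4)): x=2 y=5 heading=left
nothing shorter than 3 reaches the goal.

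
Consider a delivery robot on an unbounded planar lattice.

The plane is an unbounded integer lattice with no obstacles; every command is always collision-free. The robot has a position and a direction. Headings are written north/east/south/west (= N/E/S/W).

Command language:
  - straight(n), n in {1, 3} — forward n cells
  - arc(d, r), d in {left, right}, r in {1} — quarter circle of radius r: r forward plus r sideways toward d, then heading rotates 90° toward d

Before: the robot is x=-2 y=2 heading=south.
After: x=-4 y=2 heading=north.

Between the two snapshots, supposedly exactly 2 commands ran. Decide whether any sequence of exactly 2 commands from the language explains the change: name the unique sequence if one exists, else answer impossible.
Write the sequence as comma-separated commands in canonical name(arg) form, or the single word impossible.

arc(right, 1), arc(right, 1)

key: cell and facing (now N) both changed — the 2 commands mix motion and turning
start: x=-2 y=2 heading=south
1. arc(right, 1) → x=-3 y=1 heading=west
2. arc(right, 1) → x=-4 y=2 heading=north
uniquely the one of 16 2-step routes that fits.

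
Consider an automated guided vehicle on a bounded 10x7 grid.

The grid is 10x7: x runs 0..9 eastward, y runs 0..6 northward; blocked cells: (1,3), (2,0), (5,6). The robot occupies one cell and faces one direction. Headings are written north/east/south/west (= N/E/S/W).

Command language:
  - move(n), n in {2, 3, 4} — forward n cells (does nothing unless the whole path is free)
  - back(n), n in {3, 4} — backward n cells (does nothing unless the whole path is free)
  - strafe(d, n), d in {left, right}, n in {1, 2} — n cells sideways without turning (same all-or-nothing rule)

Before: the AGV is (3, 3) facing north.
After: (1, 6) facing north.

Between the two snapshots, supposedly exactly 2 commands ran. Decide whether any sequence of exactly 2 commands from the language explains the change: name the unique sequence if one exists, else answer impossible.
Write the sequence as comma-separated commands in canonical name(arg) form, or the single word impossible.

key: heading stays N — no command in the sequence turns
from: (3, 3) facing north
1. move(3) → (3, 6) facing north
2. strafe(left, 2) → (1, 6) facing north
uniquely the one of 81 2-step routes that fits.

move(3), strafe(left, 2)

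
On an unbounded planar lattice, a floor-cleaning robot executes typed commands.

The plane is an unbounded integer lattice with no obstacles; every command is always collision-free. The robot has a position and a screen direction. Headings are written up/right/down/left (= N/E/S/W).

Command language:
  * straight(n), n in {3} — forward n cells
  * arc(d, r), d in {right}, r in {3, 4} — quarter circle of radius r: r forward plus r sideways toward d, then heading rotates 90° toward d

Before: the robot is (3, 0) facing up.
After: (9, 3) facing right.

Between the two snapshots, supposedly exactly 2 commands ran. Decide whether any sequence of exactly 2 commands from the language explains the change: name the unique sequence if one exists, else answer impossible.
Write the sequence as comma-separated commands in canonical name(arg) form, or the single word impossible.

key: order matters: swapping arc(right, 3) and straight(3) lands elsewhere
initial: (3, 0) facing up
step 1 (arc(right, 3)): (6, 3) facing right
step 2 (straight(3)): (9, 3) facing right
no rival 2-sequence matches.

arc(right, 3), straight(3)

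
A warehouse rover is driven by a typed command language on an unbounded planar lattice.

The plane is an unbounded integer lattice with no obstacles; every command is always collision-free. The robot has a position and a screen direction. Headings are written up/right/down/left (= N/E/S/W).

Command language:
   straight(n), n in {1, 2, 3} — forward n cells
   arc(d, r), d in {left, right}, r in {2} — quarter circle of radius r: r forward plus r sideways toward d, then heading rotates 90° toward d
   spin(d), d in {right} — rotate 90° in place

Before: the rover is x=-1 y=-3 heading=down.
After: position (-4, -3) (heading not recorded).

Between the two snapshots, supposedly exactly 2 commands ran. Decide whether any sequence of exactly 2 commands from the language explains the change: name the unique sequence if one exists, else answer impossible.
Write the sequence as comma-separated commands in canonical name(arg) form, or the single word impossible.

key: order matters: swapping spin(right) and straight(3) lands elsewhere
initial: x=-1 y=-3 heading=down
t=1 spin(right) ⇒ x=-1 y=-3 heading=left
t=2 straight(3) ⇒ x=-4 y=-3 heading=left
all 36 alternatives checked — unique.

spin(right), straight(3)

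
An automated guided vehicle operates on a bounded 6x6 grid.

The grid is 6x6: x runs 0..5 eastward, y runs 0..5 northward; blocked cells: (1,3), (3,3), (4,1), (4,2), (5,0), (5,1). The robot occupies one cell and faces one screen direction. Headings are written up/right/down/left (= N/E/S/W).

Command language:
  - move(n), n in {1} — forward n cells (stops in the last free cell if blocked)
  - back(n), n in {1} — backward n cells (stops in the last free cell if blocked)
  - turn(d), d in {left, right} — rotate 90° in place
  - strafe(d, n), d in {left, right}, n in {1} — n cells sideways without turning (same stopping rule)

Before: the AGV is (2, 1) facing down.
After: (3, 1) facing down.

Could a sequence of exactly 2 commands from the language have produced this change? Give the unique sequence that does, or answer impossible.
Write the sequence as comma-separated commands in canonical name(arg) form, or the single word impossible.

strafe(left, 1), strafe(left, 1)

key: heading stays S — no command in the sequence turns
from: (2, 1) facing down
t=1 strafe(left, 1) ⇒ (3, 1) facing down
t=2 strafe(left, 1) ⇒ (3, 1) facing down
no rival 2-sequence matches.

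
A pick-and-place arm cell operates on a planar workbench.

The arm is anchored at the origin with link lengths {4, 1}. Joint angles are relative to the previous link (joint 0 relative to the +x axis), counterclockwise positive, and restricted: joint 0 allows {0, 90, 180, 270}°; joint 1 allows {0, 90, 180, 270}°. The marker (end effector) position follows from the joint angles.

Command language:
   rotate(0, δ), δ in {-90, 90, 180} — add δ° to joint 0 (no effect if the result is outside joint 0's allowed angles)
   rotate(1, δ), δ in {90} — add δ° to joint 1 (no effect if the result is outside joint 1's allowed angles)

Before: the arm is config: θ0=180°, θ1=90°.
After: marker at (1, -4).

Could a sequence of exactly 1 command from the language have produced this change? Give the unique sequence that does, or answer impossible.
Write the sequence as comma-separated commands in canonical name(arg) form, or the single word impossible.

rotate(0, 90)

initial: config: θ0=180°, θ1=90°
1. rotate(0, 90) → config: θ0=270°, θ1=90°
all 4 alternatives checked — unique.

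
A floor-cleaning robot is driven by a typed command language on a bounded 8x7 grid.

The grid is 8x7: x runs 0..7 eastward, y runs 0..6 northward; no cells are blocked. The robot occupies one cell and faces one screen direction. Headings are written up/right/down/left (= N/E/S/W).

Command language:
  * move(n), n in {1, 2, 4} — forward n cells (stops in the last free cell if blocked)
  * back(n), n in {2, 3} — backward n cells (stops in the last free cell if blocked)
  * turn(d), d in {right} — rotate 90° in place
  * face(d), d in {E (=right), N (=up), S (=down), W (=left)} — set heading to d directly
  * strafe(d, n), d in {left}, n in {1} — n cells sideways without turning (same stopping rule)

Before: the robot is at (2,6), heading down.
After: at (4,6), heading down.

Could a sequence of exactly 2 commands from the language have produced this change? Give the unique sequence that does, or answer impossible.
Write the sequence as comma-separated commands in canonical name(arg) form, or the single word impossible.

strafe(left, 1), strafe(left, 1)

key: still facing S at the end — nothing in the sequence rotates
begin: at (2,6), heading down
t=1 strafe(left, 1) ⇒ at (3,6), heading down
t=2 strafe(left, 1) ⇒ at (4,6), heading down
uniquely the one of 121 2-step routes that fits.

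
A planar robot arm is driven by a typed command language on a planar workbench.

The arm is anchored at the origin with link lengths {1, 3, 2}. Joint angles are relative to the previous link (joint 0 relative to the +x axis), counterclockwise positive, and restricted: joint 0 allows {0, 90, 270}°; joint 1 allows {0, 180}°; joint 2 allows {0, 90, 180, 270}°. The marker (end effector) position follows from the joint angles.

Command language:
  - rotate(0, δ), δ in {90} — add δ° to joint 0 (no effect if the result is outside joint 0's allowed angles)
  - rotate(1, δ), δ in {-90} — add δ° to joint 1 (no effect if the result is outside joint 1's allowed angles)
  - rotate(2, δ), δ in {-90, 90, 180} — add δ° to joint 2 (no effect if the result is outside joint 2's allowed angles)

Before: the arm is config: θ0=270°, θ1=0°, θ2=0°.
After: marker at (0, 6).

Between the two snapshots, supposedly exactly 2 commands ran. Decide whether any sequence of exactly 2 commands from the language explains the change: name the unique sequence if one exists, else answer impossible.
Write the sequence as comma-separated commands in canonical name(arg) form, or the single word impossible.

rotate(0, 90), rotate(0, 90)

from: config: θ0=270°, θ1=0°, θ2=0°
[1] after rotate(0, 90): config: θ0=0°, θ1=0°, θ2=0°
[2] after rotate(0, 90): config: θ0=90°, θ1=0°, θ2=0°
no other 2-command option fits: unique.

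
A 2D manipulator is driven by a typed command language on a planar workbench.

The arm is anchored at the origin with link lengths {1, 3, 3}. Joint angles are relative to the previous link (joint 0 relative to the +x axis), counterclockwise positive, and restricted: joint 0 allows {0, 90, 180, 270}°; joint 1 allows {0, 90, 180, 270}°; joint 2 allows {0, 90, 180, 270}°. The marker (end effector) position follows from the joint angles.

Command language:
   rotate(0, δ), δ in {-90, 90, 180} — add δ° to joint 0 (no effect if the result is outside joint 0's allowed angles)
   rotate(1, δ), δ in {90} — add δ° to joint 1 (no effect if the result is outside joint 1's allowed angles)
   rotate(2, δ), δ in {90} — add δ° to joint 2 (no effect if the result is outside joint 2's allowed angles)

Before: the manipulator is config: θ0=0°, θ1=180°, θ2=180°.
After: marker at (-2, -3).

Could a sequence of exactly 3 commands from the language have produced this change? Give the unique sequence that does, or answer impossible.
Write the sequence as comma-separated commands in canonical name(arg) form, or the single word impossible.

rotate(2, 90), rotate(2, 90), rotate(2, 90)

start: config: θ0=0°, θ1=180°, θ2=180°
1. rotate(2, 90) → config: θ0=0°, θ1=180°, θ2=270°
2. rotate(2, 90) → config: θ0=0°, θ1=180°, θ2=0°
3. rotate(2, 90) → config: θ0=0°, θ1=180°, θ2=90°
no rival 3-sequence matches.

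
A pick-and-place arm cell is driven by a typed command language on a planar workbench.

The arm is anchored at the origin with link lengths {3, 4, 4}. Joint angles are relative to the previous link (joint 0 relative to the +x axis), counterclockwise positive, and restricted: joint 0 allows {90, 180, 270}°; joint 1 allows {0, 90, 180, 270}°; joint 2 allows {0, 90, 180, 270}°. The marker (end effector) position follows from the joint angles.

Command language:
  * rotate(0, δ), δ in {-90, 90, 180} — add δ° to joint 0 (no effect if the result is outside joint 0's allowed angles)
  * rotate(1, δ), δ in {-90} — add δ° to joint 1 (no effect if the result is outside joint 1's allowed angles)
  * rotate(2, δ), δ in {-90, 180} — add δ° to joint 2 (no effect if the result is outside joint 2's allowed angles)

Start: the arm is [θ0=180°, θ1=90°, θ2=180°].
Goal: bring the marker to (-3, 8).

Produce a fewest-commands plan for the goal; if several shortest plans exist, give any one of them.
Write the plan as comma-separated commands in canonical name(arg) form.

rotate(2, 180), rotate(1, -90), rotate(1, -90)

from: [θ0=180°, θ1=90°, θ2=180°]
step 1 (rotate(2, 180)): [θ0=180°, θ1=90°, θ2=0°]
step 2 (rotate(1, -90)): [θ0=180°, θ1=0°, θ2=0°]
step 3 (rotate(1, -90)): [θ0=180°, θ1=270°, θ2=0°]
shorter routes all fall short; 3 is best.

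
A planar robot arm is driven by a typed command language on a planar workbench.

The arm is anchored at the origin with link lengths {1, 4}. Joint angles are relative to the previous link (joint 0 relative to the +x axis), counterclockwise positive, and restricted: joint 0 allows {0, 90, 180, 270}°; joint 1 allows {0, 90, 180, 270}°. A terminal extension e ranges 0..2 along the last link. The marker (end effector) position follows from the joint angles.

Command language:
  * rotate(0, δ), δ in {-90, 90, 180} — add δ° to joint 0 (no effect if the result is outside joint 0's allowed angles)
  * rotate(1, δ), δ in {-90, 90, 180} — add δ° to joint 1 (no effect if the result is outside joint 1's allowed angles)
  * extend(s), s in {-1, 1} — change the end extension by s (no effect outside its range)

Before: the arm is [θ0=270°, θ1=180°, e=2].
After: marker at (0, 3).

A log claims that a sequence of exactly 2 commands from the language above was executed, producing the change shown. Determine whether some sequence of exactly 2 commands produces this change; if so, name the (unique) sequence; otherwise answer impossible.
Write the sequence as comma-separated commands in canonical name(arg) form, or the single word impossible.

extend(-1), extend(-1)

from: [θ0=270°, θ1=180°, e=2]
t=1 extend(-1) ⇒ [θ0=270°, θ1=180°, e=1]
t=2 extend(-1) ⇒ [θ0=270°, θ1=180°, e=0]
all 64 alternatives checked — unique.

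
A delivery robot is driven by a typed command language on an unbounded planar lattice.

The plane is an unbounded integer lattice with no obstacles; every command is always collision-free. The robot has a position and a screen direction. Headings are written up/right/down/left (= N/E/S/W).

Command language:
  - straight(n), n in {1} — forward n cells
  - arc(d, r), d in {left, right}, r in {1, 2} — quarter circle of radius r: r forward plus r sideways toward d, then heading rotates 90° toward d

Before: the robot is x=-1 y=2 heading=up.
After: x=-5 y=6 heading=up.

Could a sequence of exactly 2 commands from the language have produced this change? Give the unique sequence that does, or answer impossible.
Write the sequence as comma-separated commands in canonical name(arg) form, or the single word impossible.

arc(left, 2), arc(right, 2)

key: still facing N at the end — net rotation zero over 2 steps
begin: x=-1 y=2 heading=up
step 1 (arc(left, 2)): x=-3 y=4 heading=left
step 2 (arc(right, 2)): x=-5 y=6 heading=up
all 25 alternatives checked — unique.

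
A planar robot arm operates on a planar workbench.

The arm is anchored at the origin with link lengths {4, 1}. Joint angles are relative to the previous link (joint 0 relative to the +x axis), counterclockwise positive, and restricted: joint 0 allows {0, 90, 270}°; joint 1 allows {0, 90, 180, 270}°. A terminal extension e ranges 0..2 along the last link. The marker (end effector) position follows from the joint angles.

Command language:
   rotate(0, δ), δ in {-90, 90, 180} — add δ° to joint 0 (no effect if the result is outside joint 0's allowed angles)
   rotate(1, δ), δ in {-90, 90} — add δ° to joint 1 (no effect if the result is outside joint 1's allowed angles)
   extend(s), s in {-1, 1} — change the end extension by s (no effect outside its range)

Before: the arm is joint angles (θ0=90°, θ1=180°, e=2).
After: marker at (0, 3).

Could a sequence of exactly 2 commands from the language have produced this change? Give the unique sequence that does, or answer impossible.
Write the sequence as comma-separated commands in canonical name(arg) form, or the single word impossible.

extend(-1), extend(-1)

start: joint angles (θ0=90°, θ1=180°, e=2)
[1] after extend(-1): joint angles (θ0=90°, θ1=180°, e=1)
[2] after extend(-1): joint angles (θ0=90°, θ1=180°, e=0)
no other 2-command option fits: unique.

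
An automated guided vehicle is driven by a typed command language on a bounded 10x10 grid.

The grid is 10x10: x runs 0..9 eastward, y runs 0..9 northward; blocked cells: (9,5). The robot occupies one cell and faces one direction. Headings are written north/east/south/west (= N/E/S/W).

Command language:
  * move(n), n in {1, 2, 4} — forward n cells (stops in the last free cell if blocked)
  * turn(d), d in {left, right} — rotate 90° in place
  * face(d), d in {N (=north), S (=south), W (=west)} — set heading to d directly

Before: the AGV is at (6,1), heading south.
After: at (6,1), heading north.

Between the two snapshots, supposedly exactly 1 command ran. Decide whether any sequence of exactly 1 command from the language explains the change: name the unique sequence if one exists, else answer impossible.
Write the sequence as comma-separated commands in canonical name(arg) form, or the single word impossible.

key: parked at (6,1) the whole time — nothing moves the robot
begin: at (6,1), heading south
[1] after face(N): at (6,1), heading north
no rival 1-sequence matches.

face(N)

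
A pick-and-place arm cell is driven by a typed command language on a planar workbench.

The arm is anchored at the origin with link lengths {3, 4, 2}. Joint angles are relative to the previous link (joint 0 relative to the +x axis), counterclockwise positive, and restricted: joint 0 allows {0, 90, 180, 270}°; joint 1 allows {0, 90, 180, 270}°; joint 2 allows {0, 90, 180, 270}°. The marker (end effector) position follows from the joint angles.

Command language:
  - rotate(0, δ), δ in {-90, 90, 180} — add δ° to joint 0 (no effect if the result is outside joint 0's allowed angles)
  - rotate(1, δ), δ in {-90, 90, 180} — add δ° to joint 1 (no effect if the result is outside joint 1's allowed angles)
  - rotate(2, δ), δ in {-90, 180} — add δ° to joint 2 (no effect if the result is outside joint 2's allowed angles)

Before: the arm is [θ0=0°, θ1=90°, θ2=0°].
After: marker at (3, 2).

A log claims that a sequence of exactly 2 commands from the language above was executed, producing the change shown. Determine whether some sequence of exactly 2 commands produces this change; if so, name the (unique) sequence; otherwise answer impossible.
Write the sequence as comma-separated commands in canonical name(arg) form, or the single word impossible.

start: [θ0=0°, θ1=90°, θ2=0°]
1. rotate(2, -90) → [θ0=0°, θ1=90°, θ2=270°]
2. rotate(2, -90) → [θ0=0°, θ1=90°, θ2=180°]
no rival 2-sequence matches.

rotate(2, -90), rotate(2, -90)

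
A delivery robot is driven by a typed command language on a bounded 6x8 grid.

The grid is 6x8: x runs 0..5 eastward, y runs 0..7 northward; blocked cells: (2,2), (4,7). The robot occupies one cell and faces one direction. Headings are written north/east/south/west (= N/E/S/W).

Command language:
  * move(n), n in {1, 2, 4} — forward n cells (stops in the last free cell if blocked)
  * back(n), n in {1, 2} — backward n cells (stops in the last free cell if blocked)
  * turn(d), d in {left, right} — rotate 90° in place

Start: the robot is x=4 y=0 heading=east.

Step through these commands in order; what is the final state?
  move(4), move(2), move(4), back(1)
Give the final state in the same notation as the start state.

begin: x=4 y=0 heading=east
t=1 move(4) ⇒ x=5 y=0 heading=east
t=2 move(2) ⇒ x=5 y=0 heading=east
t=3 move(4) ⇒ x=5 y=0 heading=east
t=4 back(1) ⇒ x=4 y=0 heading=east

x=4 y=0 heading=east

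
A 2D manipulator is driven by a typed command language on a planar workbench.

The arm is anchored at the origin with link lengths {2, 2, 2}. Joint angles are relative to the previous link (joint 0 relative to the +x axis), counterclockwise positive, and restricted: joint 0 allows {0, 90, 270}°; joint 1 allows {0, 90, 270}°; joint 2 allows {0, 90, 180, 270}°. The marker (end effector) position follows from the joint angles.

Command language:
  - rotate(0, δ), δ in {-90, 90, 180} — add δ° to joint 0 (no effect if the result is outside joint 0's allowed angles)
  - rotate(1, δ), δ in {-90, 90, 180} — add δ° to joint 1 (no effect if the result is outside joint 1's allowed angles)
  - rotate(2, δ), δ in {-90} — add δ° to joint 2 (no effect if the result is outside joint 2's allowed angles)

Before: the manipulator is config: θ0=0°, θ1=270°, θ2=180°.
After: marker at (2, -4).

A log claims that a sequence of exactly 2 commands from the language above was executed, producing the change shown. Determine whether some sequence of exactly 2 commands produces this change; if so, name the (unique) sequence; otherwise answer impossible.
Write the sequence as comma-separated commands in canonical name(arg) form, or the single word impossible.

rotate(2, -90), rotate(2, -90)

start: config: θ0=0°, θ1=270°, θ2=180°
step 1 (rotate(2, -90)): config: θ0=0°, θ1=270°, θ2=90°
step 2 (rotate(2, -90)): config: θ0=0°, θ1=270°, θ2=0°
uniquely the one of 49 2-step routes that fits.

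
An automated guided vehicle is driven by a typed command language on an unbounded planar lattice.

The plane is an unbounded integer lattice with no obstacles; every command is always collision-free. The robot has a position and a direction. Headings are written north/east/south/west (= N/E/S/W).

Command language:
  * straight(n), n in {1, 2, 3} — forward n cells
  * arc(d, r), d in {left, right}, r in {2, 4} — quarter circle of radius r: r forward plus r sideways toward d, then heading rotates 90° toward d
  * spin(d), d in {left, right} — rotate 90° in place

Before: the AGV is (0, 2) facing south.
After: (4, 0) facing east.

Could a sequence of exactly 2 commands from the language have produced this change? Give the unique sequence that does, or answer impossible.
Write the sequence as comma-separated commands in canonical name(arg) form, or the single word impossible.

arc(left, 2), straight(2)

key: running straight(2) before arc(left, 2) would end elsewhere — order is forced
initial: (0, 2) facing south
step 1 (arc(left, 2)): (2, 0) facing east
step 2 (straight(2)): (4, 0) facing east
no rival 2-sequence matches.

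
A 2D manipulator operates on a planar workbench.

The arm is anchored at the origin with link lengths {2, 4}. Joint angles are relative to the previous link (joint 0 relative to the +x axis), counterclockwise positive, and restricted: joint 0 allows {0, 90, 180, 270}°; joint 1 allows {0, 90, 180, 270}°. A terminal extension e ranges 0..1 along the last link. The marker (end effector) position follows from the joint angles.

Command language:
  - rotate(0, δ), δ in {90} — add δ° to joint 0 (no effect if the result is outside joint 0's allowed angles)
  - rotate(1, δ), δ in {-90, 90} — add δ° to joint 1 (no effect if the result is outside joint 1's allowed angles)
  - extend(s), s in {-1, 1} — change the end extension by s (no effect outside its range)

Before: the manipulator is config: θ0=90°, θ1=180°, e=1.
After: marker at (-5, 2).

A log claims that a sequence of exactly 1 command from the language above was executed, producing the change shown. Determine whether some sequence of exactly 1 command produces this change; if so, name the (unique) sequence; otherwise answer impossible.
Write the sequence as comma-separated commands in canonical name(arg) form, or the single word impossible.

rotate(1, -90)

begin: config: θ0=90°, θ1=180°, e=1
t=1 rotate(1, -90) ⇒ config: θ0=90°, θ1=90°, e=1
no rival 1-sequence matches.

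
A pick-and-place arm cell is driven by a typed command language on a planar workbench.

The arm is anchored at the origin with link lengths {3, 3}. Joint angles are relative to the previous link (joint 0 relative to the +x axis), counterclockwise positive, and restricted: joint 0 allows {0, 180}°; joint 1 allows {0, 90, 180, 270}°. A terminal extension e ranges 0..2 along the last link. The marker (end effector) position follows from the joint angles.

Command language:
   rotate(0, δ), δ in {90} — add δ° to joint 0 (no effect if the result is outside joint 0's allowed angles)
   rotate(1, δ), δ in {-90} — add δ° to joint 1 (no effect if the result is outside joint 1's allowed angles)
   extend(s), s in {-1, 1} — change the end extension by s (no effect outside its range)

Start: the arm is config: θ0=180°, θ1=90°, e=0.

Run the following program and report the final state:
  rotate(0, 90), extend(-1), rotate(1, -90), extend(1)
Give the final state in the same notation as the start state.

config: θ0=180°, θ1=0°, e=1

initial: config: θ0=180°, θ1=90°, e=0
t=1 rotate(0, 90) ⇒ config: θ0=180°, θ1=90°, e=0
t=2 extend(-1) ⇒ config: θ0=180°, θ1=90°, e=0
t=3 rotate(1, -90) ⇒ config: θ0=180°, θ1=0°, e=0
t=4 extend(1) ⇒ config: θ0=180°, θ1=0°, e=1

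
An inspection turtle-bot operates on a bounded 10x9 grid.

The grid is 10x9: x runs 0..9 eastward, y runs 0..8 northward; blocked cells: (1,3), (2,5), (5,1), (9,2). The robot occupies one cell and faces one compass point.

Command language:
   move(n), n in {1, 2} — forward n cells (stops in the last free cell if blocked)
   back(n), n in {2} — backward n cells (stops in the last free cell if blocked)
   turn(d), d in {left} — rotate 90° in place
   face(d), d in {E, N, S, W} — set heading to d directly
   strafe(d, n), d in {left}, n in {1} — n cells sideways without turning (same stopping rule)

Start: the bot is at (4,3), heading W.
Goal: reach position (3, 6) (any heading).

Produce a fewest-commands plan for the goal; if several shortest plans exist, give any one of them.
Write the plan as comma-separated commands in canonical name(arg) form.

from: at (4,3), heading W
1. face(N) → at (4,3), heading N
2. strafe(left, 1) → at (3,3), heading N
3. move(2) → at (3,5), heading N
4. move(1) → at (3,6), heading N
no 3-step plan works, so 4 is optimal.

face(N), strafe(left, 1), move(2), move(1)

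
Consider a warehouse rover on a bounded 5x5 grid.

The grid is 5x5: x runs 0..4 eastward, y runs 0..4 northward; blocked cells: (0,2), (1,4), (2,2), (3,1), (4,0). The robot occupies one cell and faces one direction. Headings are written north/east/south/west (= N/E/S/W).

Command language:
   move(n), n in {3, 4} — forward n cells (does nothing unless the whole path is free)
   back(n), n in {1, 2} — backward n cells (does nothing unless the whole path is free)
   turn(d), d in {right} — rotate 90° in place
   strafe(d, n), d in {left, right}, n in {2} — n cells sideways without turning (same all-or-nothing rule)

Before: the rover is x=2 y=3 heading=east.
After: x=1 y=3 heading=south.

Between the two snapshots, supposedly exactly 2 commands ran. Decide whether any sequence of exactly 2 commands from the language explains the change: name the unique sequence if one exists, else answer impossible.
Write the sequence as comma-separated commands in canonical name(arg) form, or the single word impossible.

back(1), turn(right)

key: position moved to (1,3) AND the heading swung to S — translation plus rotation needed
start: x=2 y=3 heading=east
1. back(1) → x=1 y=3 heading=east
2. turn(right) → x=1 y=3 heading=south
uniquely the one of 49 2-step routes that fits.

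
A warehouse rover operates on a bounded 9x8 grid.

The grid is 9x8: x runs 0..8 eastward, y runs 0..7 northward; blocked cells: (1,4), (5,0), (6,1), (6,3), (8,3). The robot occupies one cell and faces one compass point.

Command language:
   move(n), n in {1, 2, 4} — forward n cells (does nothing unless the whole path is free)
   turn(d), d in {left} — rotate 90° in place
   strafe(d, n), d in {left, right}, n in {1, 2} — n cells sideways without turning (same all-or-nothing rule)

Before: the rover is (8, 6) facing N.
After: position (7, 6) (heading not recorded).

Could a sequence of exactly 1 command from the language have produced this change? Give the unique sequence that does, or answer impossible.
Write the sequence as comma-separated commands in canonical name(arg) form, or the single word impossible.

strafe(left, 1)

begin: (8, 6) facing N
t=1 strafe(left, 1) ⇒ (7, 6) facing N
uniquely the one of 8 1-step routes that fits.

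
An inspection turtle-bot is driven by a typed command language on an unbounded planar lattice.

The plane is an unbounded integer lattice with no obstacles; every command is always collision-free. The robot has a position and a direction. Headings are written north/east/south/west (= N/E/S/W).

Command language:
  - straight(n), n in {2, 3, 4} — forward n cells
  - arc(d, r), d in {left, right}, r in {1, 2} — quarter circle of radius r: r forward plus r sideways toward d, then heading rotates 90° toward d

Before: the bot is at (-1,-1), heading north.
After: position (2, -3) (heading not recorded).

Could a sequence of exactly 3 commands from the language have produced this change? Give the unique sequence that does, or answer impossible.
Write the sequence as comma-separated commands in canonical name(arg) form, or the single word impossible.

key: running straight(3) before arc(right, 2) would end elsewhere — order is forced
begin: at (-1,-1), heading north
step 1 (arc(right, 2)): at (1,1), heading east
step 2 (arc(right, 1)): at (2,0), heading south
step 3 (straight(3)): at (2,-3), heading south
uniquely the one of 343 3-step routes that fits.

arc(right, 2), arc(right, 1), straight(3)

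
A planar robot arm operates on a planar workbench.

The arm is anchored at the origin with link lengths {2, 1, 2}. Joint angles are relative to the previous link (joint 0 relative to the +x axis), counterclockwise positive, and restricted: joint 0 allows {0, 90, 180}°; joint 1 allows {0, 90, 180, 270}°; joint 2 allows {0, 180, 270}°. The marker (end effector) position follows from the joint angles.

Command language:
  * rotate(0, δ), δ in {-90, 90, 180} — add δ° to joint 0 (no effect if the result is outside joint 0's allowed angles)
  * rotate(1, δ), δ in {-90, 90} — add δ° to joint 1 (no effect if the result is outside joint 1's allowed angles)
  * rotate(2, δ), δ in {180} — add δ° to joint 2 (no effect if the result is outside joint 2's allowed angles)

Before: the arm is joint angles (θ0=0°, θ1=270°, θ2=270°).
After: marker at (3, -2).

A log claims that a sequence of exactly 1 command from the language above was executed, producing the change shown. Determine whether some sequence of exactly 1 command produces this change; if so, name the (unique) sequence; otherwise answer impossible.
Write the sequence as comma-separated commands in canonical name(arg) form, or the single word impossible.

t0: joint angles (θ0=0°, θ1=270°, θ2=270°)
t=1 rotate(1, 90) ⇒ joint angles (θ0=0°, θ1=0°, θ2=270°)
no rival 1-sequence matches.

rotate(1, 90)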